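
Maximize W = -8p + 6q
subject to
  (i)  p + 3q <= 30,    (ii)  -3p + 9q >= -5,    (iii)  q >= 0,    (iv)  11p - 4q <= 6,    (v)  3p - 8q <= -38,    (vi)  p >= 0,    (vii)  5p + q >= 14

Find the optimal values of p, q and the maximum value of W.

The binding constraints are p + 3q = 30 and 5p + q = 14.
Solving simultaneously gives p = 6/7, q = 68/7.

p = 6/7, q = 68/7, maximum W = 360/7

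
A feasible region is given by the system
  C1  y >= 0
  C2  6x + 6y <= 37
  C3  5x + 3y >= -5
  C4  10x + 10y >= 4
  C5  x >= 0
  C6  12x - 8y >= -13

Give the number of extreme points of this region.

5

Pairwise boundary intersections that survive every other constraint:
  (37/6, 0)
  (2/5, 0)
  (109/60, 87/20)
  (0, 2/5)
  (0, 13/8)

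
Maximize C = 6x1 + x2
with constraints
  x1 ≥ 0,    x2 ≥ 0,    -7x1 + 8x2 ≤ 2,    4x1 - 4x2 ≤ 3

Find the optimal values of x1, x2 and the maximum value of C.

Extreme points and C = 6x1 + x2:
  (0, 0) → C = 0
  (0, 1/4) → C = 1/4
  (3/4, 0) → C = 9/2
  (8, 29/4) → C = 221/4

The binding constraints are -7x1 + 8x2 = 2 and 4x1 - 4x2 = 3.
Solving simultaneously gives x1 = 8, x2 = 29/4.

x1 = 8, x2 = 29/4, maximum C = 221/4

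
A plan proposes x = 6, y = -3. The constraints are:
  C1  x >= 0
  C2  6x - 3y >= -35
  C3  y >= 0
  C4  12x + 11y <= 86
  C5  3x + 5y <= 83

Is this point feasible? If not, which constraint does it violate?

Constraint C3: y = -3, which is not ≥ 0. All other constraints are satisfied.

not feasible — violates C3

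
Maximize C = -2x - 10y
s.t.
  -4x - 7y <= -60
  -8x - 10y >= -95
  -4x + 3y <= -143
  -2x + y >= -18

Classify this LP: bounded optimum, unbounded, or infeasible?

infeasible

The boundaries -4x - 7y = -60 and -8x - 10y = -95 meet at (65/16, 25/4), but that point violates -4x + 3y ≤ -143. Every candidate vertex is excluded by some other constraint, so the feasible region is empty.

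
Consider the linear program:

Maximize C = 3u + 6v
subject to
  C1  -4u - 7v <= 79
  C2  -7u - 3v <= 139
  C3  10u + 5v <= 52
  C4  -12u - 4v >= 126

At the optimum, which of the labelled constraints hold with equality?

C2 and C3

Vertices and C = 3u + 6v:
  (-736/37, 3/37) → C = -2190/37
  (-283/34, -111/17) → C = -2181/34
  (-851/5, 1754/5) → C = 7971/5
  (-419/10, 471/5) → C = 879/2

The maximum is at (-851/5, 1754/5). Substituting into each constraint, equality holds for C2 and C3; the remaining constraints have slack.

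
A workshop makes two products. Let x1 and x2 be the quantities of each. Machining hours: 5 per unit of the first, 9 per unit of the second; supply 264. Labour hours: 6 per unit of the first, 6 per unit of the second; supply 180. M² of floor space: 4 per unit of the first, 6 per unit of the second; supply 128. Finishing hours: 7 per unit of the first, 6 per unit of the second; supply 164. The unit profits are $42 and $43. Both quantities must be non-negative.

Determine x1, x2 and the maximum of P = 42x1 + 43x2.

x1 = 12, x2 = 40/3, maximum P = 3232/3

Corner points and P = 42x1 + 43x2:
  (0, 0) → P = 0
  (0, 64/3) → P = 2752/3
  (164/7, 0) → P = 984
  (12, 40/3) → P = 3232/3

At the optimal vertex, 4x1 + 6x2 = 128 and 7x1 + 6x2 = 164.
Solving simultaneously gives x1 = 12, x2 = 40/3.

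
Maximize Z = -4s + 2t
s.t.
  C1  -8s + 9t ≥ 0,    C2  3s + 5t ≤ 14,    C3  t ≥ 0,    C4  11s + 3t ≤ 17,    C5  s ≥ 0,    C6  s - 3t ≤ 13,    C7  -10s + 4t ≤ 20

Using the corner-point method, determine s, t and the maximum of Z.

s = 0, t = 14/5, maximum Z = 28/5

Vertices and Z = -4s + 2t:
  (0, 0) → Z = 0
  (51/41, 136/123) → Z = -340/123
  (43/46, 103/46) → Z = 17/23
  (0, 14/5) → Z = 28/5

The optimum lies where 3s + 5t = 14 and s = 0.
Solving simultaneously gives s = 0, t = 14/5.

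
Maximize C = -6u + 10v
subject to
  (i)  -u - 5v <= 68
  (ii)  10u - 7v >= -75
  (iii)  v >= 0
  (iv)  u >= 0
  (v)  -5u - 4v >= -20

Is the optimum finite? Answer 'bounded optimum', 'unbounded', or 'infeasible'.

Vertices and C = -6u + 10v:
  (0, 0) → C = 0
  (4, 0) → C = -24
  (0, 5) → C = 50
The feasible region has finitely many vertices and no improving ray; the maximum is 50 at (0, 5).

bounded optimum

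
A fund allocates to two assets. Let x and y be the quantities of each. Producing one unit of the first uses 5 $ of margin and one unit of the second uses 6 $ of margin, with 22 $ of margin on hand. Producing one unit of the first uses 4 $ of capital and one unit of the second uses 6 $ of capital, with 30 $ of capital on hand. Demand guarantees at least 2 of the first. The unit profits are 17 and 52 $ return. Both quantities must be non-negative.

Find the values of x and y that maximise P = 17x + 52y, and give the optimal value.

x = 2, y = 2, maximum P = 138

The binding constraints are 5x + 6y = 22 and x = 2.
Solving simultaneously gives x = 2, y = 2.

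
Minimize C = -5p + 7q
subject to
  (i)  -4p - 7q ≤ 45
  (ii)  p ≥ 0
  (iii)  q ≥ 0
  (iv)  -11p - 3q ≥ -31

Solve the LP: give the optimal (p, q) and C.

Vertices and C = -5p + 7q:
  (0, 0) → C = 0
  (0, 31/3) → C = 217/3
  (31/11, 0) → C = -155/11

At the optimal vertex, q = 0 and -11p - 3q = -31.
Solving simultaneously gives p = 31/11, q = 0.

p = 31/11, q = 0, minimum C = -155/11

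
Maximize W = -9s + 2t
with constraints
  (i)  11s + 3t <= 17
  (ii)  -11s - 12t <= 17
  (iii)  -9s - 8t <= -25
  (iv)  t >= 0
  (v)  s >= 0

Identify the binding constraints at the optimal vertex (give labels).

Vertices and W = -9s + 2t:
  (1, 2) → W = -5
  (0, 17/3) → W = 34/3
  (0, 25/8) → W = 25/4

The maximum is at (0, 17/3). Substituting into each constraint, equality holds for (i) and (v); the remaining constraints have slack.

(i) and (v)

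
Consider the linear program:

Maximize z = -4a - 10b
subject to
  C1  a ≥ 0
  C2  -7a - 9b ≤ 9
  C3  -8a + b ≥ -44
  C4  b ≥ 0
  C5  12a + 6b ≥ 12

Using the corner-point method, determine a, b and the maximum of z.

Corner points and z = -4a - 10b:
  (0, 2) → z = -20
  (11/2, 0) → z = -22
  (1, 0) → z = -4
The feasible region is unbounded (it extends along (0, 1), (1, 8)), but z strictly decreases along every unbounded feasible direction, so there is no improving ray and the maximum is attained at a vertex.

At the optimal vertex, b = 0 and 12a + 6b = 12.
Solving simultaneously gives a = 1, b = 0.

a = 1, b = 0, maximum z = -4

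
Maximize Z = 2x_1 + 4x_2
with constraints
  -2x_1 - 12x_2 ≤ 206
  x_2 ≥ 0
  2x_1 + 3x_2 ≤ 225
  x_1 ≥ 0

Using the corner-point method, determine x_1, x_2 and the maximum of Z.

x_1 = 0, x_2 = 75, maximum Z = 300

Corner points and Z = 2x_1 + 4x_2:
  (225/2, 0) → Z = 225
  (0, 0) → Z = 0
  (0, 75) → Z = 300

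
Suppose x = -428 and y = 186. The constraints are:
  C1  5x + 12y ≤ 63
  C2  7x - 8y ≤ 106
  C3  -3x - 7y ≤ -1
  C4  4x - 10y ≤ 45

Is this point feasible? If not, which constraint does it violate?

not feasible — violates C1

Constraint C1: 5x + 12y = 92, which is not ≤ 63. All other constraints are satisfied.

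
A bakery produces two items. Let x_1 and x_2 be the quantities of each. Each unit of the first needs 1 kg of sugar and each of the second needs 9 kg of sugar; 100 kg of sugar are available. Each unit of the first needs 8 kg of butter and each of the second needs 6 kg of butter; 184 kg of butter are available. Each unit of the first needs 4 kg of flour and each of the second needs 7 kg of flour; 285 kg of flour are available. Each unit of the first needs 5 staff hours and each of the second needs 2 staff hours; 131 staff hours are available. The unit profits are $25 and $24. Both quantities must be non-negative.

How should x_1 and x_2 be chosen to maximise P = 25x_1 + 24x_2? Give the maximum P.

x_1 = 16, x_2 = 28/3, maximum P = 624

Extreme points and P = 25x_1 + 24x_2:
  (0, 0) → P = 0
  (0, 100/9) → P = 800/3
  (23, 0) → P = 575
  (16, 28/3) → P = 624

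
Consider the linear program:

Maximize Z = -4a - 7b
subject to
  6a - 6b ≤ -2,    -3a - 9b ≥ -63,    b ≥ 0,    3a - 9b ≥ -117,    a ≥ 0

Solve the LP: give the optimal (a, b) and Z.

Extreme points and Z = -4a - 7b:
  (5, 16/3) → Z = -172/3
  (0, 1/3) → Z = -7/3
  (0, 7) → Z = -49

a = 0, b = 1/3, maximum Z = -7/3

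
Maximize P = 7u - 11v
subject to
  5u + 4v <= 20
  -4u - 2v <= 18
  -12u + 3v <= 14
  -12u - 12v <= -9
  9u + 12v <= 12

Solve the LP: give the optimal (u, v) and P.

u = 17, v = -65/4, maximum P = 1191/4

Vertices and P = 7u - 11v:
  (17, -65/4) → P = 1191/4
  (8, -5) → P = 111
  (-47/60, 23/15) → P = -447/20
  (-44/57, 30/19) → P = -1298/57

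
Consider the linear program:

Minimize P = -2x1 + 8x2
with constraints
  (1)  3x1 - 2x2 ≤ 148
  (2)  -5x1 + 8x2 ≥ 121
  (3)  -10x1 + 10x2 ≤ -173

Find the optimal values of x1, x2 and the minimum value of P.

Vertices and P = -2x1 + 8x2:
  (713/7, 1103/14) → P = 2986/7
  (567/5, 961/10) → P = 542
  (1297/15, 415/6) → P = 1902/5

The optimum lies where -5x1 + 8x2 = 121 and -10x1 + 10x2 = -173.
Solving simultaneously gives x1 = 1297/15, x2 = 415/6.

x1 = 1297/15, x2 = 415/6, minimum P = 1902/5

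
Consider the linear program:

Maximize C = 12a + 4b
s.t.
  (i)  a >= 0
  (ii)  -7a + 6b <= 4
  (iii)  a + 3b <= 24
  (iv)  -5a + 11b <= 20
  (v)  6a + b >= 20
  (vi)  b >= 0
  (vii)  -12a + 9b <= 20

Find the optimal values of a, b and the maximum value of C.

Vertices and C = 12a + 4b:
  (102/13, 70/13) → C = 1504/13
  (24, 0) → C = 288
  (200/71, 220/71) → C = 3280/71
  (10/3, 0) → C = 40

At the optimal vertex, a + 3b = 24 and b = 0.
Solving simultaneously gives a = 24, b = 0.

a = 24, b = 0, maximum C = 288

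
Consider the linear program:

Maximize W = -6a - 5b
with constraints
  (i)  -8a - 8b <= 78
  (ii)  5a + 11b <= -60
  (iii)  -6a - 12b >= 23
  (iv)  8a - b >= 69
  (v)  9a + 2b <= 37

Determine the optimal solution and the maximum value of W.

Feasible corners and W = -6a - 5b:
  (79/12, -49/3) → W = 253/6
  (113/14, -499/28) → W = 1139/28
  (7, -13) → W = 23

The binding constraints are -8a - 8b = 78 and 8a - b = 69.
Solving simultaneously gives a = 79/12, b = -49/3.

a = 79/12, b = -49/3, maximum W = 253/6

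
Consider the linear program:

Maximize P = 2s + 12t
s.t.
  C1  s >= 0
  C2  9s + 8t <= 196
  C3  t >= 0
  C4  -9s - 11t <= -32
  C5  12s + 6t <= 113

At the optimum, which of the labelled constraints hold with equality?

C1 and C5

Vertices and P = 2s + 12t:
  (0, 32/11) → P = 384/11
  (0, 113/6) → P = 226
  (32/9, 0) → P = 64/9
  (113/12, 0) → P = 113/6

The maximum is at (0, 113/6). Substituting into each constraint, equality holds for C1 and C5; the remaining constraints have slack.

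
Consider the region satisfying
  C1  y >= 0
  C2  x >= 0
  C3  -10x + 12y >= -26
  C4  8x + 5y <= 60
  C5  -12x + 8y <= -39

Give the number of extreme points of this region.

Of the 10 pairwise boundary intersections, those satisfying every inequality are:
  (425/73, 196/73)
  (65/16, 39/32)
  (675/124, 102/31)

3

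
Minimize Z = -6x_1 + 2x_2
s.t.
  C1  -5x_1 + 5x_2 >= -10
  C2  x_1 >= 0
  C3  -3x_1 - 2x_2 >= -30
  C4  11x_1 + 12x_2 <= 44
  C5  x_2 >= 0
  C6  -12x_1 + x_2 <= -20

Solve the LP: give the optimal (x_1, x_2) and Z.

The binding constraints are -5x_1 + 5x_2 = -10 and 11x_1 + 12x_2 = 44.
Solving simultaneously gives x_1 = 68/23, x_2 = 22/23.

x_1 = 68/23, x_2 = 22/23, minimum Z = -364/23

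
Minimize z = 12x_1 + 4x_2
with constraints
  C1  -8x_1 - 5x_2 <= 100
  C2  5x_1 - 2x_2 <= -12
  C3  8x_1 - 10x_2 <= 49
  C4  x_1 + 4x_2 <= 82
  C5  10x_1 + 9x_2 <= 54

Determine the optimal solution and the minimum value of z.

Corner points and z = 12x_1 + 4x_2:
  (-260/41, -404/41) → z = -4736/41
  (-30, 28) → z = -248
  (0, 6) → z = 24
  (-522/31, 766/31) → z = -3200/31

x_1 = -30, x_2 = 28, minimum z = -248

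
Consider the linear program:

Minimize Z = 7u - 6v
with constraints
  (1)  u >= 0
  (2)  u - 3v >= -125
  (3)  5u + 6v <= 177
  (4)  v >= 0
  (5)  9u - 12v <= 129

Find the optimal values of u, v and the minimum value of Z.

u = 0, v = 59/2, minimum Z = -177

Extreme points and Z = 7u - 6v:
  (0, 59/2) → Z = -177
  (0, 0) → Z = 0
  (483/19, 158/19) → Z = 2433/19
  (43/3, 0) → Z = 301/3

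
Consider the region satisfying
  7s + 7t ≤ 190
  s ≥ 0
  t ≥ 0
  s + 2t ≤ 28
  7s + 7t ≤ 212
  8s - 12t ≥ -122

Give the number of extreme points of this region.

The feasible vertices (each the meet of two boundaries and inside every other half-plane) are:
  (190/7, 0)
  (184/7, 6/7)
  (0, 0)
  (0, 61/6)
  (23/7, 173/14)

5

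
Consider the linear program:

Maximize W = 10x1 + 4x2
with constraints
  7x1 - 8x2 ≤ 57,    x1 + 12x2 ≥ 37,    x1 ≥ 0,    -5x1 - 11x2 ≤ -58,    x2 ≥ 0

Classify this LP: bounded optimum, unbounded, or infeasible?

From the feasible point (245/23, 101/46), moving in the direction (0, 1) keeps every constraint satisfied while W increases without bound.

unbounded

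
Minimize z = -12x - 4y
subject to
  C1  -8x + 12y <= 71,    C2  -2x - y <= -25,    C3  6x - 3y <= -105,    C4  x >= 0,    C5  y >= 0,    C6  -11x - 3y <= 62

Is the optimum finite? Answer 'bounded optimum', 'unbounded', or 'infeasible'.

infeasible

The boundaries -8x + 12y = 71 and -2x - y = -25 meet at (229/32, 171/16), but that point violates 6x - 3y ≤ -105. Every candidate vertex is excluded by some other constraint, so the feasible region is empty.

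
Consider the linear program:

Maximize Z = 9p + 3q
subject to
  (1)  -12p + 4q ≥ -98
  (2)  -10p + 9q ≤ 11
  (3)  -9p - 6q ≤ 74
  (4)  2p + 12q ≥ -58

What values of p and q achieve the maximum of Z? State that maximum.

p = 463/34, q = 278/17, maximum Z = 5835/34

Feasible corners and Z = 9p + 3q:
  (463/34, 278/17) → Z = 5835/34
  (118/19, -223/38) → Z = 1455/38
  (-109/23, -93/23) → Z = -1260/23

The binding constraints are -12p + 4q = -98 and -10p + 9q = 11.
Solving simultaneously gives p = 463/34, q = 278/17.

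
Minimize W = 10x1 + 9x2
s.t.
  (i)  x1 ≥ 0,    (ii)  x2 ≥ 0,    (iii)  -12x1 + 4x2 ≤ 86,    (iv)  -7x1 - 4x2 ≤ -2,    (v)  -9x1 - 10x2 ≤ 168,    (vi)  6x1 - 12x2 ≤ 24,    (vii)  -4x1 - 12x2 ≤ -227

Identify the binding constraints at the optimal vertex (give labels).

Extreme points and W = 10x1 + 9x2:
  (0, 43/2) → W = 387/2
  (0, 227/12) → W = 681/4
  (251/10, 211/20) → W = 6919/20
The feasible region is unbounded (it extends along (1, 3), (2, 1)), but W strictly increases along every unbounded feasible direction, so there is no improving ray and the minimum is attained at a vertex.

The minimum is at (0, 227/12). Substituting into each constraint, equality holds for (i) and (vii); the remaining constraints have slack.

(i) and (vii)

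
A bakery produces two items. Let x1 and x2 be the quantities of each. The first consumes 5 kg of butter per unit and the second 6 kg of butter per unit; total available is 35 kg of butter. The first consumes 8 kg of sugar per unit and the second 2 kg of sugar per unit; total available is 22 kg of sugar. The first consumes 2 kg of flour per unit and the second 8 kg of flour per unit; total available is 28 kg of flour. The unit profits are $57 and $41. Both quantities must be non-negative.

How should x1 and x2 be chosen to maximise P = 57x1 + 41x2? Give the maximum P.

x1 = 2, x2 = 3, maximum P = 237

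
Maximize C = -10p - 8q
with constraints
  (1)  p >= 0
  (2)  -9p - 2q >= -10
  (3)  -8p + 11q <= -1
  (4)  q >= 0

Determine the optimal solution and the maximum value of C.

p = 1/8, q = 0, maximum C = -5/4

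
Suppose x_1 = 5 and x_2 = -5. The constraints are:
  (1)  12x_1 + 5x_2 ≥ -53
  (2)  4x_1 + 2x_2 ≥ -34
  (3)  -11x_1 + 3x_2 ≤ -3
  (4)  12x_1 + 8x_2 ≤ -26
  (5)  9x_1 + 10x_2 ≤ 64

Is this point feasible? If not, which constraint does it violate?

Constraint (4): 12x_1 + 8x_2 = 20, which is not ≤ -26. All other constraints are satisfied.

not feasible — violates (4)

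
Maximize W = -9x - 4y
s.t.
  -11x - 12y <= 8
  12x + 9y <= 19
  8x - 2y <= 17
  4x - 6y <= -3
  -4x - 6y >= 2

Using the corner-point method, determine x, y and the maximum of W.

x = -4/3, y = 5/9, maximum W = 88/9

Corner points and W = -9x - 4y:
  (-14/19, 1/114) → W = 376/57
  (-4/3, 5/9) → W = 88/9
  (-5/8, 1/12) → W = 127/24

The optimum lies where -11x - 12y = 8 and -4x - 6y = 2.
Solving simultaneously gives x = -4/3, y = 5/9.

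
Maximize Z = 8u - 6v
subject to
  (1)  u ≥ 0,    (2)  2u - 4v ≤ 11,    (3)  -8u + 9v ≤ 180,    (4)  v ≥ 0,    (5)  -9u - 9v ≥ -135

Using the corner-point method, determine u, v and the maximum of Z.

Vertices and Z = 8u - 6v:
  (0, 0) → Z = 0
  (0, 15) → Z = -90
  (11/2, 0) → Z = 44
  (71/6, 19/6) → Z = 227/3

The optimum lies where 2u - 4v = 11 and -9u - 9v = -135.
Solving simultaneously gives u = 71/6, v = 19/6.

u = 71/6, v = 19/6, maximum Z = 227/3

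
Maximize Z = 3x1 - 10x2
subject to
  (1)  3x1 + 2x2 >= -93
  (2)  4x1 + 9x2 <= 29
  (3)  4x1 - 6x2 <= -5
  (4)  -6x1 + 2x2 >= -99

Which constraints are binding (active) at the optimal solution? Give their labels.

(1) and (3)

Feasible corners and Z = 3x1 - 10x2:
  (-895/19, 459/19) → Z = -7275/19
  (-284/13, -357/26) → Z = 933/13
  (43/20, 34/15) → Z = -973/60

The maximum is at (-284/13, -357/26). Substituting into each constraint, equality holds for (1) and (3); the remaining constraints have slack.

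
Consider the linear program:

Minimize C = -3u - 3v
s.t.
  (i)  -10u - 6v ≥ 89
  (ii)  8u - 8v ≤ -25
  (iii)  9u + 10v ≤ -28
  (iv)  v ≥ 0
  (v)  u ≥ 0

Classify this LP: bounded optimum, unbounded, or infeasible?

The boundaries -10u - 6v = 89 and 9u + 10v = -28 meet at (-361/23, 521/46), but that point violates u ≥ 0. Every candidate vertex is excluded by some other constraint, so the feasible region is empty.

infeasible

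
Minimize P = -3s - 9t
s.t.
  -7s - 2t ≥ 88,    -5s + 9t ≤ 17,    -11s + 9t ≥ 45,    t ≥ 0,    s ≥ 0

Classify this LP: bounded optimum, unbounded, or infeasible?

infeasible

The boundaries t = 0 and s = 0 meet at (0, 0), but that point violates -7s - 2t ≥ 88. Every candidate vertex is excluded by some other constraint, so the feasible region is empty.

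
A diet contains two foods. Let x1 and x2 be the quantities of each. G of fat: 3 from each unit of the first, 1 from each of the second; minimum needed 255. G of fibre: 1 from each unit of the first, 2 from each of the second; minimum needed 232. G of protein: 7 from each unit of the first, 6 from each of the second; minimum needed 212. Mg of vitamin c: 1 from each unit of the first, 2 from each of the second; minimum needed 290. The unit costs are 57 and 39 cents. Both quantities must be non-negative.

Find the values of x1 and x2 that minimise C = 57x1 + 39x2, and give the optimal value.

x1 = 44, x2 = 123, minimum C = 7305

Vertices and C = 57x1 + 39x2:
  (0, 255) → C = 9945
  (290, 0) → C = 16530
  (44, 123) → C = 7305
The feasible region is unbounded (it extends along (0, 1), (1, 0)), but C strictly increases along every unbounded feasible direction, so there is no improving ray and the minimum is attained at a vertex.

The binding constraints are 3x1 + x2 = 255 and x1 + 2x2 = 290.
Solving simultaneously gives x1 = 44, x2 = 123.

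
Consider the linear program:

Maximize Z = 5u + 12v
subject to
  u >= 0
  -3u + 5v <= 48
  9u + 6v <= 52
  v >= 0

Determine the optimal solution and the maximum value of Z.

u = 0, v = 26/3, maximum Z = 104

Corner points and Z = 5u + 12v:
  (0, 26/3) → Z = 104
  (0, 0) → Z = 0
  (52/9, 0) → Z = 260/9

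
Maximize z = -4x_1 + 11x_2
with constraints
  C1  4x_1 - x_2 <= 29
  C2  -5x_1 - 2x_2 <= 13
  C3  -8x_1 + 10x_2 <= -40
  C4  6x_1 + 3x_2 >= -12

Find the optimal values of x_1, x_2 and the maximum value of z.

x_1 = 125/16, x_2 = 9/4, maximum z = -13/2

Corner points and z = -4x_1 + 11x_2:
  (125/16, 9/4) → z = -13/2
  (25/6, -37/3) → z = -457/3
  (0, -4) → z = -44

The optimum lies where 4x_1 - x_2 = 29 and -8x_1 + 10x_2 = -40.
Solving simultaneously gives x_1 = 125/16, x_2 = 9/4.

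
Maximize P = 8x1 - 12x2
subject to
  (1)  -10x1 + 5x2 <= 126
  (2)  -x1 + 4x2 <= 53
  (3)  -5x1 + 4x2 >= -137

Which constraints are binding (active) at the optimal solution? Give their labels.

(1) and (3)

Feasible corners and P = 8x1 - 12x2:
  (-239/35, 404/35) → P = -1352/7
  (-1189/15, -400/3) → P = 14488/15
  (95/2, 201/8) → P = 157/2

The maximum is at (-1189/15, -400/3). Substituting into each constraint, equality holds for (1) and (3); the remaining constraints have slack.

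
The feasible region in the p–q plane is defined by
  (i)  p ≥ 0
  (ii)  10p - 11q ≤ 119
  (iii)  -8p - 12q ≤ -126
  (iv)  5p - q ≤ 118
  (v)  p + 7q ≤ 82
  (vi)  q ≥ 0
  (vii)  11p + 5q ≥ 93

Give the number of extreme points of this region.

4

Pairwise boundary intersections that survive every other constraint:
  (1407/104, 77/52)
  (1735/81, 701/81)
  (243/46, 321/46)
  (241/72, 809/72)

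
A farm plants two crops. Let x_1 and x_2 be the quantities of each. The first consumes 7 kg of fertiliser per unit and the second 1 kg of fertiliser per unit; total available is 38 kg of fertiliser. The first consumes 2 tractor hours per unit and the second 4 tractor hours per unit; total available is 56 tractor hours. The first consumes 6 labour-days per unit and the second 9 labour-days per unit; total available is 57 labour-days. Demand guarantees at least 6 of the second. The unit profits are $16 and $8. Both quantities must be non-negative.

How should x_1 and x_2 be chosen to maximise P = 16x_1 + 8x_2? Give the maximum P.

x_1 = 1/2, x_2 = 6, maximum P = 56

Corner points and P = 16x_1 + 8x_2:
  (0, 19/3) → P = 152/3
  (0, 6) → P = 48
  (1/2, 6) → P = 56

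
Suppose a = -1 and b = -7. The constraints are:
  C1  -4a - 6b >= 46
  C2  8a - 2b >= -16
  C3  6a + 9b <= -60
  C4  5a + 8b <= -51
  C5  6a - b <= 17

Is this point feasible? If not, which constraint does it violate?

feasible

C1: 46 ≥ 46 ✓
C2: 6 ≥ -16 ✓
C3: -69 ≤ -60 ✓
C4: -61 ≤ -51 ✓
C5: 1 ≤ 17 ✓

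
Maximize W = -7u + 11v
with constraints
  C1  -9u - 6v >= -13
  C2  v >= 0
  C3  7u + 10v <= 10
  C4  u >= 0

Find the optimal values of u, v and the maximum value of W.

Vertices and W = -7u + 11v:
  (10/7, 0) → W = -10
  (0, 0) → W = 0
  (0, 1) → W = 11

The binding constraints are 7u + 10v = 10 and u = 0.
Solving simultaneously gives u = 0, v = 1.

u = 0, v = 1, maximum W = 11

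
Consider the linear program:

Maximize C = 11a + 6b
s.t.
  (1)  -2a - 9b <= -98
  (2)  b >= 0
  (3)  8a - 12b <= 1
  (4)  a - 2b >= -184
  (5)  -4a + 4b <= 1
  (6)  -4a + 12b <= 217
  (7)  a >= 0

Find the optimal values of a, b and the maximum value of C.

Extreme points and C = 11a + 6b:
  (395/32, 391/48) → C = 5909/32
  (383/44, 197/22) → C = 6577/44
  (109/2, 145/4) → C = 817
  (107/4, 27) → C = 1825/4

The binding constraints are 8a - 12b = 1 and -4a + 12b = 217.
Solving simultaneously gives a = 109/2, b = 145/4.

a = 109/2, b = 145/4, maximum C = 817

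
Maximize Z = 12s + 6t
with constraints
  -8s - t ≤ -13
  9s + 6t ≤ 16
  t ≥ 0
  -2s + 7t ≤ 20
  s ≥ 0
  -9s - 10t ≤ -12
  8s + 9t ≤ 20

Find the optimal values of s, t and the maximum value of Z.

Feasible corners and Z = 12s + 6t:
  (62/39, 11/39) → Z = 270/13
  (13/8, 0) → Z = 39/2
  (16/9, 0) → Z = 64/3

s = 16/9, t = 0, maximum Z = 64/3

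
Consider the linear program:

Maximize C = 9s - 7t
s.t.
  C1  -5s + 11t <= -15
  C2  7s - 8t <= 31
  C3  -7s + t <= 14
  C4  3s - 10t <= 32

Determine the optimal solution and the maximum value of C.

s = 221/37, t = 50/37, maximum C = 1639/37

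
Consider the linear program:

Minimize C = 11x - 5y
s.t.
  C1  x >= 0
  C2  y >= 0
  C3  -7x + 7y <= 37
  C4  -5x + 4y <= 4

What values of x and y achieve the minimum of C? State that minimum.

The feasible region is unbounded (it extends along (1, 1), (1, 0)), but C strictly increases along every unbounded feasible direction, so there is no improving ray and the minimum is attained at a vertex.

The optimum lies where x = 0 and -5x + 4y = 4.
Solving simultaneously gives x = 0, y = 1.

x = 0, y = 1, minimum C = -5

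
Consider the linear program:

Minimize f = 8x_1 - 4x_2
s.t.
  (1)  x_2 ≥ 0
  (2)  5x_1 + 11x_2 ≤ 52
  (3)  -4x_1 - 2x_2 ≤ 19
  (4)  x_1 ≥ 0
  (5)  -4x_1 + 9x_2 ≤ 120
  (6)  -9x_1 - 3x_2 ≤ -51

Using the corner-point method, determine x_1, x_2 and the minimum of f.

Vertices and f = 8x_1 - 4x_2:
  (52/5, 0) → f = 416/5
  (17/3, 0) → f = 136/3
  (135/28, 71/28) → f = 199/7

At the optimal vertex, 5x_1 + 11x_2 = 52 and -9x_1 - 3x_2 = -51.
Solving simultaneously gives x_1 = 135/28, x_2 = 71/28.

x_1 = 135/28, x_2 = 71/28, minimum f = 199/7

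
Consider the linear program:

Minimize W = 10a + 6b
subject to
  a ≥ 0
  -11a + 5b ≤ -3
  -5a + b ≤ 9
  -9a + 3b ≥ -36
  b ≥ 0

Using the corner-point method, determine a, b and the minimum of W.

Corner points and W = 10a + 6b:
  (57/4, 123/4) → W = 327
  (3/11, 0) → W = 30/11
  (4, 0) → W = 40

a = 3/11, b = 0, minimum W = 30/11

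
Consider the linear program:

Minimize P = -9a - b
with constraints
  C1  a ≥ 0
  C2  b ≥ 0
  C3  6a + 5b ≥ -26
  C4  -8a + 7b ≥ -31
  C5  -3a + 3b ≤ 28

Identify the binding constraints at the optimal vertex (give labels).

C4 and C5

Feasible corners and P = -9a - b:
  (0, 0) → P = 0
  (0, 28/3) → P = -28/3
  (31/8, 0) → P = -279/8
  (289/3, 317/3) → P = -2918/3

The minimum is at (289/3, 317/3). Substituting into each constraint, equality holds for C4 and C5; the remaining constraints have slack.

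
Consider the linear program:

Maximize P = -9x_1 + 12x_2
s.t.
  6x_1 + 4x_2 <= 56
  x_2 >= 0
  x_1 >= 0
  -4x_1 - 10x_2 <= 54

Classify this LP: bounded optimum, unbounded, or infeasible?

bounded optimum

Extreme points and P = -9x_1 + 12x_2:
  (28/3, 0) → P = -84
  (0, 14) → P = 168
  (0, 0) → P = 0
The feasible region has finitely many vertices and no improving ray; the maximum is 168 at (0, 14).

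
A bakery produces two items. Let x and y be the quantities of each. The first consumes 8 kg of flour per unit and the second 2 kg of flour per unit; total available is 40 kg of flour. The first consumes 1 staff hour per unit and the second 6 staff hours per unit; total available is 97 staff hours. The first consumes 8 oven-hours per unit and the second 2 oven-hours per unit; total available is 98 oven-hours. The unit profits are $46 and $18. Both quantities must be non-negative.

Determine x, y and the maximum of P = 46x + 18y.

Corner points and P = 46x + 18y:
  (0, 0) → P = 0
  (0, 97/6) → P = 291
  (5, 0) → P = 230
  (1, 16) → P = 334

At the optimal vertex, 8x + 2y = 40 and x + 6y = 97.
Solving simultaneously gives x = 1, y = 16.

x = 1, y = 16, maximum P = 334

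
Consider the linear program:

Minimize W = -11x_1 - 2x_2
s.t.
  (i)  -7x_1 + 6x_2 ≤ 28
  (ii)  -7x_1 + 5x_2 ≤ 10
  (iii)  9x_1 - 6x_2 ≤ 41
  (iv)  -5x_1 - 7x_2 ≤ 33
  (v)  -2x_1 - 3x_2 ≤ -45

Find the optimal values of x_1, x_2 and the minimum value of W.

x_1 = 69/2, x_2 = 539/12, minimum W = -1408/3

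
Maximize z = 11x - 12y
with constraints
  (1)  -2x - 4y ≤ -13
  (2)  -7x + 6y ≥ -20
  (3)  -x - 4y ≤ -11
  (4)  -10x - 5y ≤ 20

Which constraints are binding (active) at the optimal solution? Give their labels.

(2) and (3)

Corner points and z = 11x - 12y:
  (2, 9/4) → z = -5
  (-29/6, 17/3) → z = -727/6
  (73/17, 57/34) → z = 461/17
The feasible region is unbounded (it extends along (-1, 2), (6, 7)), but z strictly decreases along every unbounded feasible direction, so there is no improving ray and the maximum is attained at a vertex.

The maximum is at (73/17, 57/34). Substituting into each constraint, equality holds for (2) and (3); the remaining constraints have slack.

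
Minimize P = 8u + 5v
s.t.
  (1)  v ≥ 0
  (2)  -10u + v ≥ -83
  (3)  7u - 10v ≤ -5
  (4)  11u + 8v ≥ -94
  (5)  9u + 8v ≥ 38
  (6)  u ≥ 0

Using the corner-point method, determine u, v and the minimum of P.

Vertices and P = 8u + 5v:
  (835/93, 631/93) → P = 9835/93
  (170/73, 311/146) → P = 4275/146
  (0, 19/4) → P = 95/4
The feasible region is unbounded (it extends along (0, 1), (1, 10)), but P strictly increases along every unbounded feasible direction, so there is no improving ray and the minimum is attained at a vertex.

The binding constraints are 9u + 8v = 38 and u = 0.
Solving simultaneously gives u = 0, v = 19/4.

u = 0, v = 19/4, minimum P = 95/4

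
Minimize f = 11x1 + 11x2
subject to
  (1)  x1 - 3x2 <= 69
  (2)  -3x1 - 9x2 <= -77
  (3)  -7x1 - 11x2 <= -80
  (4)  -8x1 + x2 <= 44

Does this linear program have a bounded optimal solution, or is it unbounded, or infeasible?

bounded optimum

Feasible corners and f = 11x1 + 11x2:
  (142/3, -65/9) → f = 3971/9
  (-127/30, 299/30) → f = 946/15
  (-404/95, 948/95) → f = 5984/95
The feasible region has finitely many vertices and no improving ray; the minimum is 5984/95 at (-404/95, 948/95).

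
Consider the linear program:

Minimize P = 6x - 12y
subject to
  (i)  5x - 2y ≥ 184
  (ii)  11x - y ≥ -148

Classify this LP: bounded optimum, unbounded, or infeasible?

unbounded

From the feasible point (-480/17, -2764/17), moving in the direction (2, 5) keeps every constraint satisfied while P decreases without bound.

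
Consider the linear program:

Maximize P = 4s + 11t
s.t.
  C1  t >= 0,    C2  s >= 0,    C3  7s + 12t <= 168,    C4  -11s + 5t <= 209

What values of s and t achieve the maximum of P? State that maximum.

s = 0, t = 14, maximum P = 154

Corner points and P = 4s + 11t:
  (0, 0) → P = 0
  (24, 0) → P = 96
  (0, 14) → P = 154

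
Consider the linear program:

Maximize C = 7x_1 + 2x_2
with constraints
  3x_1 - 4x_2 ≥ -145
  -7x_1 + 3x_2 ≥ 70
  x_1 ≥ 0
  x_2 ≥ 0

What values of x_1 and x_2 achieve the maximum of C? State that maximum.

Feasible corners and C = 7x_1 + 2x_2:
  (155/19, 805/19) → C = 2695/19
  (0, 145/4) → C = 145/2
  (0, 70/3) → C = 140/3

x_1 = 155/19, x_2 = 805/19, maximum C = 2695/19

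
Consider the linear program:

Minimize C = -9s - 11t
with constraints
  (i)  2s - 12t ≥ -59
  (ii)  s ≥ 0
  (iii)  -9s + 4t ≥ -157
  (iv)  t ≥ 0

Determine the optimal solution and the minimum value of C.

s = 106/5, t = 169/20, minimum C = -1135/4

Corner points and C = -9s - 11t:
  (0, 59/12) → C = -649/12
  (106/5, 169/20) → C = -1135/4
  (0, 0) → C = 0
  (157/9, 0) → C = -157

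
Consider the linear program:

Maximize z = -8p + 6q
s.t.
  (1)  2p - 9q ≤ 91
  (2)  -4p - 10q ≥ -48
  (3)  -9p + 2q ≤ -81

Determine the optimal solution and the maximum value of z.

p = 453/49, q = 54/49, maximum z = -3300/49

Vertices and z = -8p + 6q:
  (671/28, -67/14) → z = -1543/7
  (547/77, -657/77) → z = -8318/77
  (453/49, 54/49) → z = -3300/49

The binding constraints are -4p - 10q = -48 and -9p + 2q = -81.
Solving simultaneously gives p = 453/49, q = 54/49.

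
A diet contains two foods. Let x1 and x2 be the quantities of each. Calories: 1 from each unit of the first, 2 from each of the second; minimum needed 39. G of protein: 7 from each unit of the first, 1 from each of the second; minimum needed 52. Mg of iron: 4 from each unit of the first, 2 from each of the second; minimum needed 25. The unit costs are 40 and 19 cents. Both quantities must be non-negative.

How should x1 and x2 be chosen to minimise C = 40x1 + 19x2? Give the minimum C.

x1 = 5, x2 = 17, minimum C = 523

Vertices and C = 40x1 + 19x2:
  (0, 52) → C = 988
  (39, 0) → C = 1560
  (5, 17) → C = 523
The feasible region is unbounded (it extends along (0, 1), (1, 0)), but C strictly increases along every unbounded feasible direction, so there is no improving ray and the minimum is attained at a vertex.

At the optimal vertex, x1 + 2x2 = 39 and 7x1 + x2 = 52.
Solving simultaneously gives x1 = 5, x2 = 17.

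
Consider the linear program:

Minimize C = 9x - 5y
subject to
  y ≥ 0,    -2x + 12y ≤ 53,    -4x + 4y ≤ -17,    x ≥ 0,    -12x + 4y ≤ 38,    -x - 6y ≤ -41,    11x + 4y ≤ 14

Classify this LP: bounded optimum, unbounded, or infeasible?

The boundaries y = 0 and -x - 6y = -41 meet at (41, 0), but that point violates 11x + 4y ≤ 14. Every candidate vertex is excluded by some other constraint, so the feasible region is empty.

infeasible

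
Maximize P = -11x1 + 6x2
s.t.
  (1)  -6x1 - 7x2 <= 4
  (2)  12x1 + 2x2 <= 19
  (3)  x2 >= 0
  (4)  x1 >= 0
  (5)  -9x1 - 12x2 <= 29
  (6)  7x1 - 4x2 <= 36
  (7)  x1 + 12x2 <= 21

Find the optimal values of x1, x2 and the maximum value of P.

x1 = 0, x2 = 7/4, maximum P = 21/2

Feasible corners and P = -11x1 + 6x2:
  (19/12, 0) → P = -209/12
  (93/71, 233/142) → P = -324/71
  (0, 0) → P = 0
  (0, 7/4) → P = 21/2

At the optimal vertex, x1 = 0 and x1 + 12x2 = 21.
Solving simultaneously gives x1 = 0, x2 = 7/4.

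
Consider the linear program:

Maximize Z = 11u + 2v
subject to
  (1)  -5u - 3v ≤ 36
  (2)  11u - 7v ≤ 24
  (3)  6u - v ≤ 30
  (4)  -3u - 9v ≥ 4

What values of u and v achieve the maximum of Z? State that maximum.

At the optimal vertex, 11u - 7v = 24 and -3u - 9v = 4.
Solving simultaneously gives u = 47/30, v = -29/30.

u = 47/30, v = -29/30, maximum Z = 153/10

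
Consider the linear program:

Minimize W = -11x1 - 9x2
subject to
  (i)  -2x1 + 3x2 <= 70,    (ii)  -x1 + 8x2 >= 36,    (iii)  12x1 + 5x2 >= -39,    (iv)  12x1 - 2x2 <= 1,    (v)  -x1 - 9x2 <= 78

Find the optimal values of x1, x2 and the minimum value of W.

x1 = 143/32, x2 = 421/16, minimum W = -9151/32

Feasible corners and W = -11x1 - 9x2:
  (-467/46, 381/23) → W = -1721/46
  (143/32, 421/16) → W = -9151/32
  (-492/101, 393/101) → W = 1875/101
  (40/47, 433/94) → W = -4777/94

The binding constraints are -2x1 + 3x2 = 70 and 12x1 - 2x2 = 1.
Solving simultaneously gives x1 = 143/32, x2 = 421/16.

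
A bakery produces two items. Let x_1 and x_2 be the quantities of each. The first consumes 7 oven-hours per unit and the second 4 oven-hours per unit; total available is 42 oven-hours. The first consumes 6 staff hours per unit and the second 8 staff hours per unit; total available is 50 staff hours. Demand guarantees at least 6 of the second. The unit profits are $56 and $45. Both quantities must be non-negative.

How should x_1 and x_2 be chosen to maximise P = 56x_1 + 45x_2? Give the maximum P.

Vertices and P = 56x_1 + 45x_2:
  (0, 25/4) → P = 1125/4
  (0, 6) → P = 270
  (1/3, 6) → P = 866/3

x_1 = 1/3, x_2 = 6, maximum P = 866/3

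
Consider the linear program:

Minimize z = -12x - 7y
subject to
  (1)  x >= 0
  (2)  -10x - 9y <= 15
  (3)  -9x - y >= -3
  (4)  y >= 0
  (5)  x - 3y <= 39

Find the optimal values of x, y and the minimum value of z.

x = 0, y = 3, minimum z = -21

Corner points and z = -12x - 7y:
  (0, 3) → z = -21
  (0, 0) → z = 0
  (1/3, 0) → z = -4

At the optimal vertex, x = 0 and -9x - y = -3.
Solving simultaneously gives x = 0, y = 3.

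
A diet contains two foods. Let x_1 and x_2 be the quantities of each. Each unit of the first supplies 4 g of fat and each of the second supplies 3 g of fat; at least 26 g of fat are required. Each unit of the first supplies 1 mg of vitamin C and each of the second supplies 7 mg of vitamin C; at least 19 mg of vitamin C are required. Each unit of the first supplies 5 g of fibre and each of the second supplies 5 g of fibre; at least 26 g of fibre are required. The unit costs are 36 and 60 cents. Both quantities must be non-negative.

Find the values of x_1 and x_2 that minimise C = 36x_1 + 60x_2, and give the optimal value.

Feasible corners and C = 36x_1 + 60x_2:
  (0, 26/3) → C = 520
  (19, 0) → C = 684
  (5, 2) → C = 300
The feasible region is unbounded (it extends along (0, 1), (1, 0)), but C strictly increases along every unbounded feasible direction, so there is no improving ray and the minimum is attained at a vertex.

x_1 = 5, x_2 = 2, minimum C = 300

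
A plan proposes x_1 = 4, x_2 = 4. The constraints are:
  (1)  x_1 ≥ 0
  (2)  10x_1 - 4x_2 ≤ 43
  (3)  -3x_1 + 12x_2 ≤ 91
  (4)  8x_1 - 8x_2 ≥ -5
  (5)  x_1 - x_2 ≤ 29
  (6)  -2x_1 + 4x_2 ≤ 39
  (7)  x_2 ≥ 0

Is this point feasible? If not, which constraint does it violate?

feasible

(1): 4 ≥ 0 ✓
(2): 24 ≤ 43 ✓
(3): 36 ≤ 91 ✓
(4): 0 ≥ -5 ✓
(5): 0 ≤ 29 ✓
(6): 8 ≤ 39 ✓
(7): 4 ≥ 0 ✓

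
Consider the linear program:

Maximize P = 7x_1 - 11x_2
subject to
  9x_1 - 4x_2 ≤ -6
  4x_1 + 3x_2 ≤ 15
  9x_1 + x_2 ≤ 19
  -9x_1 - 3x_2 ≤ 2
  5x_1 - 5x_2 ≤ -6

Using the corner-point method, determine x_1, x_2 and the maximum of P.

Corner points and P = 7x_1 - 11x_2:
  (42/43, 159/43) → P = -1455/43
  (-6/25, 24/25) → P = -306/25
  (-17/5, 143/15) → P = -386/3
  (-7/15, 11/15) → P = -34/3

The optimum lies where -9x_1 - 3x_2 = 2 and 5x_1 - 5x_2 = -6.
Solving simultaneously gives x_1 = -7/15, x_2 = 11/15.

x_1 = -7/15, x_2 = 11/15, maximum P = -34/3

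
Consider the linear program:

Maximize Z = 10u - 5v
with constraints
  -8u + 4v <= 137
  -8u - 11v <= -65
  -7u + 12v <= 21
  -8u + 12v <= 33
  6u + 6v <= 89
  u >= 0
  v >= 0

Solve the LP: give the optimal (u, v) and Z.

u = 89/6, v = 0, maximum Z = 445/3

The optimum lies where 6u + 6v = 89 and v = 0.
Solving simultaneously gives u = 89/6, v = 0.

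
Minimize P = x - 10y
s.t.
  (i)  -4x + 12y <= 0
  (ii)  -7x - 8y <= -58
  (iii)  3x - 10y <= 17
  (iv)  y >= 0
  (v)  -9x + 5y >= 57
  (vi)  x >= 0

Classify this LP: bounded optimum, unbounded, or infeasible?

The boundaries -4x + 12y = 0 and -7x - 8y = -58 meet at (6, 2), but that point violates -9x + 5y ≥ 57. Every candidate vertex is excluded by some other constraint, so the feasible region is empty.

infeasible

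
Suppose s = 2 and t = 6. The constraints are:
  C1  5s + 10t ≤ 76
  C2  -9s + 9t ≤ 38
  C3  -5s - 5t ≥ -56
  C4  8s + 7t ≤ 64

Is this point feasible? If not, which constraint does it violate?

feasible

C1: 70 ≤ 76 ✓
C2: 36 ≤ 38 ✓
C3: -40 ≥ -56 ✓
C4: 58 ≤ 64 ✓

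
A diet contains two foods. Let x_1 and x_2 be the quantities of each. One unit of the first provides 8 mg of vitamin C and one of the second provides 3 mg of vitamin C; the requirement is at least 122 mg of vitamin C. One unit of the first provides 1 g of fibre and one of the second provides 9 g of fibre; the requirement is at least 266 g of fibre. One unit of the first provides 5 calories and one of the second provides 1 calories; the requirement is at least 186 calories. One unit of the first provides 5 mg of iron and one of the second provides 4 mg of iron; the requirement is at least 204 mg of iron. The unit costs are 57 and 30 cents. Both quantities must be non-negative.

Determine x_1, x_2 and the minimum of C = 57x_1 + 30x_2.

Extreme points and C = 57x_1 + 30x_2:
  (0, 186) → C = 5580
  (266, 0) → C = 15162
  (32, 26) → C = 2604
The feasible region is unbounded (it extends along (0, 1), (1, 0)), but C strictly increases along every unbounded feasible direction, so there is no improving ray and the minimum is attained at a vertex.

x_1 = 32, x_2 = 26, minimum C = 2604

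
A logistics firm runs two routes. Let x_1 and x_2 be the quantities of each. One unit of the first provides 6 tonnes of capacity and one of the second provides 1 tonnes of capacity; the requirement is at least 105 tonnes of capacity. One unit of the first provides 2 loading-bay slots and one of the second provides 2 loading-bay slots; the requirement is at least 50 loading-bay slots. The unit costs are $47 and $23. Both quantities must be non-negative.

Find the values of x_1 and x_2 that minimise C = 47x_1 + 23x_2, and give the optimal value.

x_1 = 16, x_2 = 9, minimum C = 959

Vertices and C = 47x_1 + 23x_2:
  (0, 105) → C = 2415
  (25, 0) → C = 1175
  (16, 9) → C = 959
The feasible region is unbounded (it extends along (0, 1), (1, 0)), but C strictly increases along every unbounded feasible direction, so there is no improving ray and the minimum is attained at a vertex.

The binding constraints are 6x_1 + x_2 = 105 and 2x_1 + 2x_2 = 50.
Solving simultaneously gives x_1 = 16, x_2 = 9.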